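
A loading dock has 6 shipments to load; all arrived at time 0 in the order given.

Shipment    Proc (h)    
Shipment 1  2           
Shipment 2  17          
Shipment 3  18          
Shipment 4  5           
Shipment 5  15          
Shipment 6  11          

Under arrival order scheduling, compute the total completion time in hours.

225

FIFO (arrival order): Shipment 1 Shipment 2 Shipment 3 Shipment 4 Shipment 5 Shipment 6.
Shipment 1: 0→2
Shipment 2: 2→19
Shipment 3: 19→37
Shipment 4: 37→42
Shipment 5: 42→57
Shipment 6: 57→68
Sum = 2+19+37+42+57+68 = 225.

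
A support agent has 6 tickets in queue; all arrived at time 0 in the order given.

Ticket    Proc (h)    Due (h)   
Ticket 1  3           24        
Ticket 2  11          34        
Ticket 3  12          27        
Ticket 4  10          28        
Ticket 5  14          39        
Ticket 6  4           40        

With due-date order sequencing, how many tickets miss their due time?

EDD (increasing due date): Ticket 1 Ticket 3 Ticket 4 Ticket 2 Ticket 5 Ticket 6.
Ticket 1: 0→3, due 24, tardiness 0
Ticket 3: 3→15, due 27, tardiness 0
Ticket 4: 15→25, due 28, tardiness 0
Ticket 2: 25→36, due 34, tardiness 2
Ticket 5: 36→50, due 39, tardiness 11
Ticket 6: 50→54, due 40, tardiness 14
Late tickets: 3.

3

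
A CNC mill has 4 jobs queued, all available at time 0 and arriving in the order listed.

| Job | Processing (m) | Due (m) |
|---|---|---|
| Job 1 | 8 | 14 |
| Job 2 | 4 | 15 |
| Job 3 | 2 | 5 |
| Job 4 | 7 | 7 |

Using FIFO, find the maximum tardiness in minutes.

FIFO (arrival order): Job 1 Job 2 Job 3 Job 4.
Job 1: 0→8, due 14, tardiness 0
Job 2: 8→12, due 15, tardiness 0
Job 3: 12→14, due 5, tardiness 9
Job 4: 14→21, due 7, tardiness 14
Maximum = 14.

14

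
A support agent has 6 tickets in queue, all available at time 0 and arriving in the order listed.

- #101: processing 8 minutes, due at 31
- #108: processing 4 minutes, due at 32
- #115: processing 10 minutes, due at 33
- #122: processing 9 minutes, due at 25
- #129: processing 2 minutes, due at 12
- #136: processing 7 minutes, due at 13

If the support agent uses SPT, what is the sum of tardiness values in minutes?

12

SPT (increasing processing time): #129 #108 #136 #101 #122 #115.
#129: 0→2, due 12, tardiness 0
#108: 2→6, due 32, tardiness 0
#136: 6→13, due 13, tardiness 0
#101: 13→21, due 31, tardiness 0
#122: 21→30, due 25, tardiness 5
#115: 30→40, due 33, tardiness 7
Sum = 0+0+0+0+5+7 = 12.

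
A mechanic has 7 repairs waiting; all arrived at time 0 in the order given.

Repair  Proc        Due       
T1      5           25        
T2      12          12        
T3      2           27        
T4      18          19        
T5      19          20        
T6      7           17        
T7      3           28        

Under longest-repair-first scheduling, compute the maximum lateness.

39

LPT (decreasing processing time): T5 T4 T2 T6 T1 T7 T3.
T5: 0→19, due 20, lateness -1
T4: 19→37, due 19, lateness 18
T2: 37→49, due 12, lateness 37
T6: 49→56, due 17, lateness 39
T1: 56→61, due 25, lateness 36
T7: 61→64, due 28, lateness 36
T3: 64→66, due 27, lateness 39
Maximum = 39.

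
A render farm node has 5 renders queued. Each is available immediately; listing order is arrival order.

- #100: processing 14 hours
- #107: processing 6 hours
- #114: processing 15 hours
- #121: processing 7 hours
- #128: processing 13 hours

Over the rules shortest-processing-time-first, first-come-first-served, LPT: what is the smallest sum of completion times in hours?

SPT (increasing processing time): #107 #121 #128 #100 #114.
#107: 0→6
#121: 6→13
#128: 13→26
#100: 26→40
#114: 40→55
Sum = 6+13+26+40+55 = 140.
FIFO (arrival order): #100 #107 #114 #121 #128.
#100: 0→14
#107: 14→20
#114: 20→35
#121: 35→42
#128: 42→55
Sum = 14+20+35+42+55 = 166.
LPT (decreasing processing time): #114 #100 #128 #121 #107.
#114: 0→15
#100: 15→29
#128: 29→42
#121: 42→49
#107: 49→55
Sum = 15+29+42+49+55 = 190.
SPT 140, FIFO 166, LPT 190 → minimum 140.

140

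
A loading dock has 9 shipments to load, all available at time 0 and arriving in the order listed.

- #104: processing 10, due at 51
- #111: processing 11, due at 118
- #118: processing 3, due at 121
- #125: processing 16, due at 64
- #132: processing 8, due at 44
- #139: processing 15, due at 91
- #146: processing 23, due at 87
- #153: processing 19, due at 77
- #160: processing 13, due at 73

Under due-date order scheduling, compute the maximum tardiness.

13

EDD (increasing due date): #132 #104 #125 #160 #153 #146 #139 #111 #118.
#132: 0→8, due 44, tardiness 0
#104: 8→18, due 51, tardiness 0
#125: 18→34, due 64, tardiness 0
#160: 34→47, due 73, tardiness 0
#153: 47→66, due 77, tardiness 0
#146: 66→89, due 87, tardiness 2
#139: 89→104, due 91, tardiness 13
#111: 104→115, due 118, tardiness 0
#118: 115→118, due 121, tardiness 0
Maximum = 13.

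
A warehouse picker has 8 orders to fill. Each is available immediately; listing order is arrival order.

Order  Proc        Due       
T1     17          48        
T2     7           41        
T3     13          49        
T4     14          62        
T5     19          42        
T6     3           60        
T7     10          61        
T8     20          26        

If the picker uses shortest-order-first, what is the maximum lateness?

SPT (increasing processing time): T6 T2 T7 T3 T4 T1 T5 T8.
T6: 0→3, due 60, lateness -57
T2: 3→10, due 41, lateness -31
T7: 10→20, due 61, lateness -41
T3: 20→33, due 49, lateness -16
T4: 33→47, due 62, lateness -15
T1: 47→64, due 48, lateness 16
T5: 64→83, due 42, lateness 41
T8: 83→103, due 26, lateness 77
Maximum = 77.

77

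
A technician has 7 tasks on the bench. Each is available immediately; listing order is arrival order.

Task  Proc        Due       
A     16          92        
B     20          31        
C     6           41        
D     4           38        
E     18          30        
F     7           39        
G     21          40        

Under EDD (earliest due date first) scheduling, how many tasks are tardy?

5

EDD (increasing due date): E B D F G C A.
E: 0→18, due 30, tardiness 0
B: 18→38, due 31, tardiness 7
D: 38→42, due 38, tardiness 4
F: 42→49, due 39, tardiness 10
G: 49→70, due 40, tardiness 30
C: 70→76, due 41, tardiness 35
A: 76→92, due 92, tardiness 0
Late tasks: 5.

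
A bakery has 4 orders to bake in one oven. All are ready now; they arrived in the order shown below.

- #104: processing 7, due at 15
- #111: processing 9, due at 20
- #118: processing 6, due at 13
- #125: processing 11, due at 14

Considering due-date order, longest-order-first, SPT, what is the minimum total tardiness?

EDD (increasing due date): #118 #125 #104 #111.
#118: 0→6, due 13, tardiness 0
#125: 6→17, due 14, tardiness 3
#104: 17→24, due 15, tardiness 9
#111: 24→33, due 20, tardiness 13
Sum = 0+3+9+13 = 25.
LPT (decreasing processing time): #125 #111 #104 #118.
#125: 0→11, due 14, tardiness 0
#111: 11→20, due 20, tardiness 0
#104: 20→27, due 15, tardiness 12
#118: 27→33, due 13, tardiness 20
Sum = 0+0+12+20 = 32.
SPT (increasing processing time): #118 #104 #111 #125.
#118: 0→6, due 13, tardiness 0
#104: 6→13, due 15, tardiness 0
#111: 13→22, due 20, tardiness 2
#125: 22→33, due 14, tardiness 19
Sum = 0+0+2+19 = 21.
EDD 25, LPT 32, SPT 21 → minimum 21.

21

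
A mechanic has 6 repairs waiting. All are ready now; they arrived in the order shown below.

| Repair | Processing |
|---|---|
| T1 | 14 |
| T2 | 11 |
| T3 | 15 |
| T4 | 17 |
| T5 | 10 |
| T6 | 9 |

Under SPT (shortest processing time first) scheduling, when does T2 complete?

SPT (increasing processing time): T6 T5 T2 T1 T3 T4.
T6: 0→9
T5: 9→19
T2: 19→30

30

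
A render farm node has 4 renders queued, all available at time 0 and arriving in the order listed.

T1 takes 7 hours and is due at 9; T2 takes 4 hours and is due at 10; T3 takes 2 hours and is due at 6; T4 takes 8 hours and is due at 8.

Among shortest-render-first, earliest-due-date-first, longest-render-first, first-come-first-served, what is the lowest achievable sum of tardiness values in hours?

SPT (increasing processing time): T3 T2 T1 T4.
T3: 0→2, due 6, tardiness 0
T2: 2→6, due 10, tardiness 0
T1: 6→13, due 9, tardiness 4
T4: 13→21, due 8, tardiness 13
Sum = 0+0+4+13 = 17.
EDD (increasing due date): T3 T4 T1 T2.
T3: 0→2, due 6, tardiness 0
T4: 2→10, due 8, tardiness 2
T1: 10→17, due 9, tardiness 8
T2: 17→21, due 10, tardiness 11
Sum = 0+2+8+11 = 21.
LPT (decreasing processing time): T4 T1 T2 T3.
T4: 0→8, due 8, tardiness 0
T1: 8→15, due 9, tardiness 6
T2: 15→19, due 10, tardiness 9
T3: 19→21, due 6, tardiness 15
Sum = 0+6+9+15 = 30.
FIFO (arrival order): T1 T2 T3 T4.
T1: 0→7, due 9, tardiness 0
T2: 7→11, due 10, tardiness 1
T3: 11→13, due 6, tardiness 7
T4: 13→21, due 8, tardiness 13
Sum = 0+1+7+13 = 21.
SPT 17, EDD 21, LPT 30, FIFO 21 → minimum 17.

17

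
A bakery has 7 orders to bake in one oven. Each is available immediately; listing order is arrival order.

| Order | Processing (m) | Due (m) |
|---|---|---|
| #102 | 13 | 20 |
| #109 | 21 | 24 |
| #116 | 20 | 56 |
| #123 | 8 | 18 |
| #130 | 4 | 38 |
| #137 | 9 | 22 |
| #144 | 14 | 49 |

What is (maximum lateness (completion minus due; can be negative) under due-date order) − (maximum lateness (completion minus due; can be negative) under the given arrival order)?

EDD (increasing due date): #123 #102 #137 #109 #130 #144 #116.
#123: 0→8, due 18, lateness -10
#102: 8→21, due 20, lateness 1
#137: 21→30, due 22, lateness 8
#109: 30→51, due 24, lateness 27
#130: 51→55, due 38, lateness 17
#144: 55→69, due 49, lateness 20
#116: 69→89, due 56, lateness 33
Maximum = 33.
FIFO (arrival order): #102 #109 #116 #123 #130 #137 #144.
#102: 0→13, due 20, lateness -7
#109: 13→34, due 24, lateness 10
#116: 34→54, due 56, lateness -2
#123: 54→62, due 18, lateness 44
#130: 62→66, due 38, lateness 28
#137: 66→75, due 22, lateness 53
#144: 75→89, due 49, lateness 40
Maximum = 53.
Difference = 33 − 53 = -20.

-20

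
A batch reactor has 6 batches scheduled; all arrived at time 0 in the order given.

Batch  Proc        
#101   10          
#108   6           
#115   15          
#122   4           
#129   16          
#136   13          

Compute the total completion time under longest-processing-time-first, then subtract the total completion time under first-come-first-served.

62

LPT (decreasing processing time): #129 #115 #136 #101 #108 #122.
#129: 0→16
#115: 16→31
#136: 31→44
#101: 44→54
#108: 54→60
#122: 60→64
Sum = 16+31+44+54+60+64 = 269.
FIFO (arrival order): #101 #108 #115 #122 #129 #136.
#101: 0→10
#108: 10→16
#115: 16→31
#122: 31→35
#129: 35→51
#136: 51→64
Sum = 10+16+31+35+51+64 = 207.
Difference = 269 − 207 = 62.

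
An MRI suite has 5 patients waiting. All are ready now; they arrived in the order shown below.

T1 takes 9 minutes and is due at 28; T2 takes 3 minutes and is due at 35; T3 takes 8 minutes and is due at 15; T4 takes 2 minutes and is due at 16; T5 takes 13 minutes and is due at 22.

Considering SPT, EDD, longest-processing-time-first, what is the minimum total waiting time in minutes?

SPT (increasing processing time): T4 T2 T3 T1 T5.
T4: waits 0, runs 0→2
T2: waits 2, runs 2→5
T3: waits 5, runs 5→13
T1: waits 13, runs 13→22
T5: waits 22, runs 22→35
Sum = 0+2+5+13+22 = 42.
EDD (increasing due date): T3 T4 T5 T1 T2.
T3: waits 0, runs 0→8
T4: waits 8, runs 8→10
T5: waits 10, runs 10→23
T1: waits 23, runs 23→32
T2: waits 32, runs 32→35
Sum = 0+8+10+23+32 = 73.
LPT (decreasing processing time): T5 T1 T3 T2 T4.
T5: waits 0, runs 0→13
T1: waits 13, runs 13→22
T3: waits 22, runs 22→30
T2: waits 30, runs 30→33
T4: waits 33, runs 33→35
Sum = 0+13+22+30+33 = 98.
SPT 42, EDD 73, LPT 98 → minimum 42.

42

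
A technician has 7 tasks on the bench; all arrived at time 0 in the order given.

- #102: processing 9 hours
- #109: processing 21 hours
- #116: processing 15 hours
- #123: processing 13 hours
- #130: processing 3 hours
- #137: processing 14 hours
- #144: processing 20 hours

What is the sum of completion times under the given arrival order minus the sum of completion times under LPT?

-85

FIFO (arrival order): #102 #109 #116 #123 #130 #137 #144.
#102: 0→9
#109: 9→30
#116: 30→45
#123: 45→58
#130: 58→61
#137: 61→75
#144: 75→95
Sum = 9+30+45+58+61+75+95 = 373.
LPT (decreasing processing time): #109 #144 #116 #137 #123 #102 #130.
#109: 0→21
#144: 21→41
#116: 41→56
#137: 56→70
#123: 70→83
#102: 83→92
#130: 92→95
Sum = 21+41+56+70+83+92+95 = 458.
Difference = 373 − 458 = -85.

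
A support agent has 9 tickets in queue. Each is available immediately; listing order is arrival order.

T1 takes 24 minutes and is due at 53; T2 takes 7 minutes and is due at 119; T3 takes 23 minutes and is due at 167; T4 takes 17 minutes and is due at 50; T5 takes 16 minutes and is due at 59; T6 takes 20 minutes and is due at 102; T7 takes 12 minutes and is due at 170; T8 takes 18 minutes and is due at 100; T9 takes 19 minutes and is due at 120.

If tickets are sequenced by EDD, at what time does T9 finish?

EDD (increasing due date): T4 T1 T5 T8 T6 T2 T9 T3 T7.
T4: 0→17
T1: 17→41
T5: 41→57
T8: 57→75
T6: 75→95
T2: 95→102
T9: 102→121

121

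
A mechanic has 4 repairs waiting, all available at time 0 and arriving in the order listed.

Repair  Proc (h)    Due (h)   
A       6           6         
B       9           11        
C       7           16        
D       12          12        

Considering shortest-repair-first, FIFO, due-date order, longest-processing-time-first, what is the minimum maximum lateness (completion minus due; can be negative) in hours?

18

SPT (increasing processing time): A C B D.
A: 0→6, due 6, lateness 0
C: 6→13, due 16, lateness -3
B: 13→22, due 11, lateness 11
D: 22→34, due 12, lateness 22
Maximum = 22.
FIFO (arrival order): A B C D.
A: 0→6, due 6, lateness 0
B: 6→15, due 11, lateness 4
C: 15→22, due 16, lateness 6
D: 22→34, due 12, lateness 22
Maximum = 22.
EDD (increasing due date): A B D C.
A: 0→6, due 6, lateness 0
B: 6→15, due 11, lateness 4
D: 15→27, due 12, lateness 15
C: 27→34, due 16, lateness 18
Maximum = 18.
LPT (decreasing processing time): D B C A.
D: 0→12, due 12, lateness 0
B: 12→21, due 11, lateness 10
C: 21→28, due 16, lateness 12
A: 28→34, due 6, lateness 28
Maximum = 28.
SPT 22, FIFO 22, EDD 18, LPT 28 → minimum 18.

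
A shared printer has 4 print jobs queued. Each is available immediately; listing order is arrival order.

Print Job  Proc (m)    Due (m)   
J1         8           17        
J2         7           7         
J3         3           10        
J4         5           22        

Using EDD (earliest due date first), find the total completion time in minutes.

58

EDD (increasing due date): J2 J3 J1 J4.
J2: 0→7
J3: 7→10
J1: 10→18
J4: 18→23
Sum = 7+10+18+23 = 58.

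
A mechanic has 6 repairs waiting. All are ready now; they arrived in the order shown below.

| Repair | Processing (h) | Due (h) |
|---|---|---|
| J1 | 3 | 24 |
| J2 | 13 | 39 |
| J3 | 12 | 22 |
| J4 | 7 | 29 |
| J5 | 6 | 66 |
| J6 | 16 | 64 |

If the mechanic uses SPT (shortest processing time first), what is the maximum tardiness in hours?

SPT (increasing processing time): J1 J5 J4 J3 J2 J6.
J1: 0→3, due 24, tardiness 0
J5: 3→9, due 66, tardiness 0
J4: 9→16, due 29, tardiness 0
J3: 16→28, due 22, tardiness 6
J2: 28→41, due 39, tardiness 2
J6: 41→57, due 64, tardiness 0
Maximum = 6.

6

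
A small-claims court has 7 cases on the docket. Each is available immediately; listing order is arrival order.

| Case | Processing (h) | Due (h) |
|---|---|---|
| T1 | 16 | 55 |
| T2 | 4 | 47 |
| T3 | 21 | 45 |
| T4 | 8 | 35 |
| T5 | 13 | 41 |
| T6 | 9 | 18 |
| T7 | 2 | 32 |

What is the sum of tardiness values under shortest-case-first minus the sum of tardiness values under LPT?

-114

SPT (increasing processing time): T7 T2 T4 T6 T5 T1 T3.
T7: 0→2, due 32, tardiness 0
T2: 2→6, due 47, tardiness 0
T4: 6→14, due 35, tardiness 0
T6: 14→23, due 18, tardiness 5
T5: 23→36, due 41, tardiness 0
T1: 36→52, due 55, tardiness 0
T3: 52→73, due 45, tardiness 28
Sum = 0+0+0+5+0+0+28 = 33.
LPT (decreasing processing time): T3 T1 T5 T6 T4 T2 T7.
T3: 0→21, due 45, tardiness 0
T1: 21→37, due 55, tardiness 0
T5: 37→50, due 41, tardiness 9
T6: 50→59, due 18, tardiness 41
T4: 59→67, due 35, tardiness 32
T2: 67→71, due 47, tardiness 24
T7: 71→73, due 32, tardiness 41
Sum = 0+0+9+41+32+24+41 = 147.
Difference = 33 − 147 = -114.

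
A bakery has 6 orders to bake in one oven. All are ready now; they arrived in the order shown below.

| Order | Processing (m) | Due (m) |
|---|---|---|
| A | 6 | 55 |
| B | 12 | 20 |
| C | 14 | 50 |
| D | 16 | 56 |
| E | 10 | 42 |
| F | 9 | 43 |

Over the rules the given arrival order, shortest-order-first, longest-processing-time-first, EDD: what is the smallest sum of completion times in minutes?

FIFO (arrival order): A B C D E F.
A: 0→6
B: 6→18
C: 18→32
D: 32→48
E: 48→58
F: 58→67
Sum = 6+18+32+48+58+67 = 229.
SPT (increasing processing time): A F E B C D.
A: 0→6
F: 6→15
E: 15→25
B: 25→37
C: 37→51
D: 51→67
Sum = 6+15+25+37+51+67 = 201.
LPT (decreasing processing time): D C B E F A.
D: 0→16
C: 16→30
B: 30→42
E: 42→52
F: 52→61
A: 61→67
Sum = 16+30+42+52+61+67 = 268.
EDD (increasing due date): B E F C A D.
B: 0→12
E: 12→22
F: 22→31
C: 31→45
A: 45→51
D: 51→67
Sum = 12+22+31+45+51+67 = 228.
FIFO 229, SPT 201, LPT 268, EDD 228 → minimum 201.

201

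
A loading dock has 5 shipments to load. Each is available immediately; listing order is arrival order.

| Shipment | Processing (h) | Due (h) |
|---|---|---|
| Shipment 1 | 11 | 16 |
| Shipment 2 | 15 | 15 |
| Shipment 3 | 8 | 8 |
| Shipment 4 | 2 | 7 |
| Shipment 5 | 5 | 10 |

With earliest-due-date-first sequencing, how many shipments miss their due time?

EDD (increasing due date): Shipment 4 Shipment 3 Shipment 5 Shipment 2 Shipment 1.
Shipment 4: 0→2, due 7, tardiness 0
Shipment 3: 2→10, due 8, tardiness 2
Shipment 5: 10→15, due 10, tardiness 5
Shipment 2: 15→30, due 15, tardiness 15
Shipment 1: 30→41, due 16, tardiness 25
Late shipments: 4.

4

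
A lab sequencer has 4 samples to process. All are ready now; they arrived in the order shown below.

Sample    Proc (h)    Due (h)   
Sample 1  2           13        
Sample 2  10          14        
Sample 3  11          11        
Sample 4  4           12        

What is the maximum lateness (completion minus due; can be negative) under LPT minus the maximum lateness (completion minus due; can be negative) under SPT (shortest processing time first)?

-2

LPT (decreasing processing time): Sample 3 Sample 2 Sample 4 Sample 1.
Sample 3: 0→11, due 11, lateness 0
Sample 2: 11→21, due 14, lateness 7
Sample 4: 21→25, due 12, lateness 13
Sample 1: 25→27, due 13, lateness 14
Maximum = 14.
SPT (increasing processing time): Sample 1 Sample 4 Sample 2 Sample 3.
Sample 1: 0→2, due 13, lateness -11
Sample 4: 2→6, due 12, lateness -6
Sample 2: 6→16, due 14, lateness 2
Sample 3: 16→27, due 11, lateness 16
Maximum = 16.
Difference = 14 − 16 = -2.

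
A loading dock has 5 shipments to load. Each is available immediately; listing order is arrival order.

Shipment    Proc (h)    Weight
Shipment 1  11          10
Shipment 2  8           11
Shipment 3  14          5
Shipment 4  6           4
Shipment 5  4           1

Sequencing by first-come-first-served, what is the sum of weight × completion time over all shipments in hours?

FIFO (arrival order): Shipment 1 Shipment 2 Shipment 3 Shipment 4 Shipment 5.
Shipment 1: finishes 11, weight 10, w·C = 110
Shipment 2: finishes 19, weight 11, w·C = 209
Shipment 3: finishes 33, weight 5, w·C = 165
Shipment 4: finishes 39, weight 4, w·C = 156
Shipment 5: finishes 43, weight 1, w·C = 43
Sum = 110+209+165+156+43 = 683.

683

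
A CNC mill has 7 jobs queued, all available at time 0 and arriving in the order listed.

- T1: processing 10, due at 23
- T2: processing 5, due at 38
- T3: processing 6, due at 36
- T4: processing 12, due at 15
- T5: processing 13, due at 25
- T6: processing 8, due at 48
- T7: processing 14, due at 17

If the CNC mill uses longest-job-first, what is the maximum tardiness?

30

LPT (decreasing processing time): T7 T5 T4 T1 T6 T3 T2.
T7: 0→14, due 17, tardiness 0
T5: 14→27, due 25, tardiness 2
T4: 27→39, due 15, tardiness 24
T1: 39→49, due 23, tardiness 26
T6: 49→57, due 48, tardiness 9
T3: 57→63, due 36, tardiness 27
T2: 63→68, due 38, tardiness 30
Maximum = 30.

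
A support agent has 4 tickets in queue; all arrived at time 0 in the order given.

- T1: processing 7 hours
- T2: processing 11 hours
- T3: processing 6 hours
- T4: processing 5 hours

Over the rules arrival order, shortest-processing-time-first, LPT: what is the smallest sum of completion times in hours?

63

FIFO (arrival order): T1 T2 T3 T4.
T1: 0→7
T2: 7→18
T3: 18→24
T4: 24→29
Sum = 7+18+24+29 = 78.
SPT (increasing processing time): T4 T3 T1 T2.
T4: 0→5
T3: 5→11
T1: 11→18
T2: 18→29
Sum = 5+11+18+29 = 63.
LPT (decreasing processing time): T2 T1 T3 T4.
T2: 0→11
T1: 11→18
T3: 18→24
T4: 24→29
Sum = 11+18+24+29 = 82.
FIFO 78, SPT 63, LPT 82 → minimum 63.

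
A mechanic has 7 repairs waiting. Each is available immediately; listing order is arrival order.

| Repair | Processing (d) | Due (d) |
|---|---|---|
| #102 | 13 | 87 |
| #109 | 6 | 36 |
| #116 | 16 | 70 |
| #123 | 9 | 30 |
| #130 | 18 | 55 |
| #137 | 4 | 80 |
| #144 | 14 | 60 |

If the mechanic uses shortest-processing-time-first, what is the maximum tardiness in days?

25

SPT (increasing processing time): #137 #109 #123 #102 #144 #116 #130.
#137: 0→4, due 80, tardiness 0
#109: 4→10, due 36, tardiness 0
#123: 10→19, due 30, tardiness 0
#102: 19→32, due 87, tardiness 0
#144: 32→46, due 60, tardiness 0
#116: 46→62, due 70, tardiness 0
#130: 62→80, due 55, tardiness 25
Maximum = 25.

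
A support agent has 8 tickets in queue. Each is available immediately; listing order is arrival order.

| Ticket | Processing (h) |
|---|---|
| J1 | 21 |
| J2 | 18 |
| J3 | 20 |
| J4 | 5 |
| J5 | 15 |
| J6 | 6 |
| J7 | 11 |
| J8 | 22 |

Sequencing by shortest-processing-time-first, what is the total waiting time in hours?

301

SPT (increasing processing time): J4 J6 J7 J5 J2 J3 J1 J8.
J4: waits 0, runs 0→5
J6: waits 5, runs 5→11
J7: waits 11, runs 11→22
J5: waits 22, runs 22→37
J2: waits 37, runs 37→55
J3: waits 55, runs 55→75
J1: waits 75, runs 75→96
J8: waits 96, runs 96→118
Sum = 0+5+11+22+37+55+75+96 = 301.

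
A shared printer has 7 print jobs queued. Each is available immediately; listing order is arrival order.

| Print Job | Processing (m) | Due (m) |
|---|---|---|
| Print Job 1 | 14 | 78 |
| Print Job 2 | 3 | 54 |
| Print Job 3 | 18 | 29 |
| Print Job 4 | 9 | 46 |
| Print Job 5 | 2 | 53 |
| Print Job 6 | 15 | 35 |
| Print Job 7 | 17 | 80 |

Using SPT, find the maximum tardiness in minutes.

49

SPT (increasing processing time): Print Job 5 Print Job 2 Print Job 4 Print Job 1 Print Job 6 Print Job 7 Print Job 3.
Print Job 5: 0→2, due 53, tardiness 0
Print Job 2: 2→5, due 54, tardiness 0
Print Job 4: 5→14, due 46, tardiness 0
Print Job 1: 14→28, due 78, tardiness 0
Print Job 6: 28→43, due 35, tardiness 8
Print Job 7: 43→60, due 80, tardiness 0
Print Job 3: 60→78, due 29, tardiness 49
Maximum = 49.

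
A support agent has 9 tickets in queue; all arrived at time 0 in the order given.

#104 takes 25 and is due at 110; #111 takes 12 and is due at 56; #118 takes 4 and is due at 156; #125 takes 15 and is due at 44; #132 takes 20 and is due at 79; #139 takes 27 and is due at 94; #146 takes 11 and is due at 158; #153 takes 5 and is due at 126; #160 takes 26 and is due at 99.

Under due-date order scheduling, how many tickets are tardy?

EDD (increasing due date): #125 #111 #132 #139 #160 #104 #153 #118 #146.
#125: 0→15, due 44, tardiness 0
#111: 15→27, due 56, tardiness 0
#132: 27→47, due 79, tardiness 0
#139: 47→74, due 94, tardiness 0
#160: 74→100, due 99, tardiness 1
#104: 100→125, due 110, tardiness 15
#153: 125→130, due 126, tardiness 4
#118: 130→134, due 156, tardiness 0
#146: 134→145, due 158, tardiness 0
Late tickets: 3.

3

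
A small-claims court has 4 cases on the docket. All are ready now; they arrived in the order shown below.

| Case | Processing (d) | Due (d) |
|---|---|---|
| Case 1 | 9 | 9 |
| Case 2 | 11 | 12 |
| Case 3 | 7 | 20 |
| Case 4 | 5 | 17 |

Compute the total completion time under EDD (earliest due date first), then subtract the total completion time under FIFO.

EDD (increasing due date): Case 1 Case 2 Case 4 Case 3.
Case 1: 0→9
Case 2: 9→20
Case 4: 20→25
Case 3: 25→32
Sum = 9+20+25+32 = 86.
FIFO (arrival order): Case 1 Case 2 Case 3 Case 4.
Case 1: 0→9
Case 2: 9→20
Case 3: 20→27
Case 4: 27→32
Sum = 9+20+27+32 = 88.
Difference = 86 − 88 = -2.

-2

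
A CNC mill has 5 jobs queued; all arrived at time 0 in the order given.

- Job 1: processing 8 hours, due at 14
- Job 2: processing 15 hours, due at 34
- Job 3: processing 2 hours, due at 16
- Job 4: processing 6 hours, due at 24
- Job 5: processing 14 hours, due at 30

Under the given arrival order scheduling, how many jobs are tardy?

3

FIFO (arrival order): Job 1 Job 2 Job 3 Job 4 Job 5.
Job 1: 0→8, due 14, tardiness 0
Job 2: 8→23, due 34, tardiness 0
Job 3: 23→25, due 16, tardiness 9
Job 4: 25→31, due 24, tardiness 7
Job 5: 31→45, due 30, tardiness 15
Late jobs: 3.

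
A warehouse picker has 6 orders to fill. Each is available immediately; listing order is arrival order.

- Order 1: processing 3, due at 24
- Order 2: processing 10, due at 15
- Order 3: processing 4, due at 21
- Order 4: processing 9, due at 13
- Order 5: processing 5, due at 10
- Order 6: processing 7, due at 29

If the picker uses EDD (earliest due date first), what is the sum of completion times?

140

EDD (increasing due date): Order 5 Order 4 Order 2 Order 3 Order 1 Order 6.
Order 5: 0→5
Order 4: 5→14
Order 2: 14→24
Order 3: 24→28
Order 1: 28→31
Order 6: 31→38
Sum = 5+14+24+28+31+38 = 140.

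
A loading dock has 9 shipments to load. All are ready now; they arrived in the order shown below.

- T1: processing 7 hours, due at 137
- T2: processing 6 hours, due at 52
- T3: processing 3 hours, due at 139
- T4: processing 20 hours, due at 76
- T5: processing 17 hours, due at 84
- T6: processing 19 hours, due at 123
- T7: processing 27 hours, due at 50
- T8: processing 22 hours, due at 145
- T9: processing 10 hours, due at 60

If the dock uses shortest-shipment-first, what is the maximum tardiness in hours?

SPT (increasing processing time): T3 T2 T1 T9 T5 T6 T4 T8 T7.
T3: 0→3, due 139, tardiness 0
T2: 3→9, due 52, tardiness 0
T1: 9→16, due 137, tardiness 0
T9: 16→26, due 60, tardiness 0
T5: 26→43, due 84, tardiness 0
T6: 43→62, due 123, tardiness 0
T4: 62→82, due 76, tardiness 6
T8: 82→104, due 145, tardiness 0
T7: 104→131, due 50, tardiness 81
Maximum = 81.

81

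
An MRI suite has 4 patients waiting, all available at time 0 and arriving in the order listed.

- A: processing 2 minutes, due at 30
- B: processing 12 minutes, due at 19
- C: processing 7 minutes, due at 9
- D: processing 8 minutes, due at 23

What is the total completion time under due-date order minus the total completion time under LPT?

EDD (increasing due date): C B D A.
C: 0→7
B: 7→19
D: 19→27
A: 27→29
Sum = 7+19+27+29 = 82.
LPT (decreasing processing time): B D C A.
B: 0→12
D: 12→20
C: 20→27
A: 27→29
Sum = 12+20+27+29 = 88.
Difference = 82 − 88 = -6.

-6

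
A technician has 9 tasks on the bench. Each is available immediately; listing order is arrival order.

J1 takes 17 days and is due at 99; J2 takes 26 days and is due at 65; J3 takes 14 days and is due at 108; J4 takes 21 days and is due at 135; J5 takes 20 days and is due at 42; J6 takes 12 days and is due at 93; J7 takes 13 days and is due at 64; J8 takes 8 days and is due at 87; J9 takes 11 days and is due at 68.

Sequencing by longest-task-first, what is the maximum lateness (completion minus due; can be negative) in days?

66

LPT (decreasing processing time): J2 J4 J5 J1 J3 J7 J6 J9 J8.
J2: 0→26, due 65, lateness -39
J4: 26→47, due 135, lateness -88
J5: 47→67, due 42, lateness 25
J1: 67→84, due 99, lateness -15
J3: 84→98, due 108, lateness -10
J7: 98→111, due 64, lateness 47
J6: 111→123, due 93, lateness 30
J9: 123→134, due 68, lateness 66
J8: 134→142, due 87, lateness 55
Maximum = 66.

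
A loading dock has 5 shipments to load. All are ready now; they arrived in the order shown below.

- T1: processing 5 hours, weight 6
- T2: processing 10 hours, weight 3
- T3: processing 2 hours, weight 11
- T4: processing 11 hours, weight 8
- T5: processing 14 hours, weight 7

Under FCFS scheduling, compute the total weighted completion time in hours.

FIFO (arrival order): T1 T2 T3 T4 T5.
T1: finishes 5, weight 6, w·C = 30
T2: finishes 15, weight 3, w·C = 45
T3: finishes 17, weight 11, w·C = 187
T4: finishes 28, weight 8, w·C = 224
T5: finishes 42, weight 7, w·C = 294
Sum = 30+45+187+224+294 = 780.

780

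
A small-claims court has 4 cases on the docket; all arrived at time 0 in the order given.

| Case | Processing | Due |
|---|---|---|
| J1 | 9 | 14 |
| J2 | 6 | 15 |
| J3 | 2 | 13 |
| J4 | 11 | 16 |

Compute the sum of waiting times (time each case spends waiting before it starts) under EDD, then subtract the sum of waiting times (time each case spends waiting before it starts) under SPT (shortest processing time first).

EDD (increasing due date): J3 J1 J2 J4.
J3: waits 0, runs 0→2
J1: waits 2, runs 2→11
J2: waits 11, runs 11→17
J4: waits 17, runs 17→28
Sum = 0+2+11+17 = 30.
SPT (increasing processing time): J3 J2 J1 J4.
J3: waits 0, runs 0→2
J2: waits 2, runs 2→8
J1: waits 8, runs 8→17
J4: waits 17, runs 17→28
Sum = 0+2+8+17 = 27.
Difference = 30 − 27 = 3.

3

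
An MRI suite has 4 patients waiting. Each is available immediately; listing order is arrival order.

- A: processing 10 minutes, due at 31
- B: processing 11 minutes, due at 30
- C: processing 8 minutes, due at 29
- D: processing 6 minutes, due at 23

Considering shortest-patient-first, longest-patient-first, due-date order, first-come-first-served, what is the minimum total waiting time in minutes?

SPT (increasing processing time): D C A B.
D: waits 0, runs 0→6
C: waits 6, runs 6→14
A: waits 14, runs 14→24
B: waits 24, runs 24→35
Sum = 0+6+14+24 = 44.
LPT (decreasing processing time): B A C D.
B: waits 0, runs 0→11
A: waits 11, runs 11→21
C: waits 21, runs 21→29
D: waits 29, runs 29→35
Sum = 0+11+21+29 = 61.
EDD (increasing due date): D C B A.
D: waits 0, runs 0→6
C: waits 6, runs 6→14
B: waits 14, runs 14→25
A: waits 25, runs 25→35
Sum = 0+6+14+25 = 45.
FIFO (arrival order): A B C D.
A: waits 0, runs 0→10
B: waits 10, runs 10→21
C: waits 21, runs 21→29
D: waits 29, runs 29→35
Sum = 0+10+21+29 = 60.
SPT 44, LPT 61, EDD 45, FIFO 60 → minimum 44.

44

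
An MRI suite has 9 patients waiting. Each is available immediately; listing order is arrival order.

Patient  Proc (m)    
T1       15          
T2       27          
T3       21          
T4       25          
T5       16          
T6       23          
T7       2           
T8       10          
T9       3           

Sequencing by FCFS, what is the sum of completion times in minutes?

FIFO (arrival order): T1 T2 T3 T4 T5 T6 T7 T8 T9.
T1: 0→15
T2: 15→42
T3: 42→63
T4: 63→88
T5: 88→104
T6: 104→127
T7: 127→129
T8: 129→139
T9: 139→142
Sum = 15+42+63+88+104+127+129+139+142 = 849.

849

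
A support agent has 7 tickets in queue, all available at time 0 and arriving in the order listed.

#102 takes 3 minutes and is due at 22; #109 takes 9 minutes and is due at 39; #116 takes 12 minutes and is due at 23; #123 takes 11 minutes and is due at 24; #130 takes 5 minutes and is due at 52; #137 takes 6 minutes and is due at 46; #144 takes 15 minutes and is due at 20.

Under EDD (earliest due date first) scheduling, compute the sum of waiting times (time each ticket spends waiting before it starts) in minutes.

EDD (increasing due date): #144 #102 #116 #123 #109 #137 #130.
#144: waits 0, runs 0→15
#102: waits 15, runs 15→18
#116: waits 18, runs 18→30
#123: waits 30, runs 30→41
#109: waits 41, runs 41→50
#137: waits 50, runs 50→56
#130: waits 56, runs 56→61
Sum = 0+15+18+30+41+50+56 = 210.

210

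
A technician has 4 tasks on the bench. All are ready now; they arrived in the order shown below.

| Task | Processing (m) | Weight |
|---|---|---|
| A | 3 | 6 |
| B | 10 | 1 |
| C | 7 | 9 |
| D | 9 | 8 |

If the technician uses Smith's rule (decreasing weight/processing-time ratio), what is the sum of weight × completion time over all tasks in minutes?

WSPT (decreasing weight/processing-time ratio): A C D B.
A: finishes 3, weight 6, w·C = 18
C: finishes 10, weight 9, w·C = 90
D: finishes 19, weight 8, w·C = 152
B: finishes 29, weight 1, w·C = 29
Sum = 18+90+152+29 = 289.

289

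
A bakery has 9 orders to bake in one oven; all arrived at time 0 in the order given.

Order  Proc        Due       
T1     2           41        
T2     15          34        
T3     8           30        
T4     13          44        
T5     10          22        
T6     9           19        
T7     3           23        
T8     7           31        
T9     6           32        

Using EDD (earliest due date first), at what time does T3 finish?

30

EDD (increasing due date): T6 T5 T7 T3 T8 T9 T2 T1 T4.
T6: 0→9
T5: 9→19
T7: 19→22
T3: 22→30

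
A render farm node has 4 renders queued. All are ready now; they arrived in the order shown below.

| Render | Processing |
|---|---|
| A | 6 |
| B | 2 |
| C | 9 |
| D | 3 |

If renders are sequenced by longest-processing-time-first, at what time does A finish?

LPT (decreasing processing time): C A D B.
C: 0→9
A: 9→15

15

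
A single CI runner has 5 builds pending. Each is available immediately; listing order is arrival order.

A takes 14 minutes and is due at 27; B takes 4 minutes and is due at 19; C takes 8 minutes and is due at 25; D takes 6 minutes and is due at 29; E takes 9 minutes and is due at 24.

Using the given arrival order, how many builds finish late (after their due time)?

3

FIFO (arrival order): A B C D E.
A: 0→14, due 27, tardiness 0
B: 14→18, due 19, tardiness 0
C: 18→26, due 25, tardiness 1
D: 26→32, due 29, tardiness 3
E: 32→41, due 24, tardiness 17
Late builds: 3.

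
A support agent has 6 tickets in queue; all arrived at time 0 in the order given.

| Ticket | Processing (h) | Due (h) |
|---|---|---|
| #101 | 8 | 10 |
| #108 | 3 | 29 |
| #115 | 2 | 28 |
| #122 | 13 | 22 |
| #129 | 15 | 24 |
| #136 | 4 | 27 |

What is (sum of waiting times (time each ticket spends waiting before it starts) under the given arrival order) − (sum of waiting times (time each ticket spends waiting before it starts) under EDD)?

-48

FIFO (arrival order): #101 #108 #115 #122 #129 #136.
#101: waits 0, runs 0→8
#108: waits 8, runs 8→11
#115: waits 11, runs 11→13
#122: waits 13, runs 13→26
#129: waits 26, runs 26→41
#136: waits 41, runs 41→45
Sum = 0+8+11+13+26+41 = 99.
EDD (increasing due date): #101 #122 #129 #136 #115 #108.
#101: waits 0, runs 0→8
#122: waits 8, runs 8→21
#129: waits 21, runs 21→36
#136: waits 36, runs 36→40
#115: waits 40, runs 40→42
#108: waits 42, runs 42→45
Sum = 0+8+21+36+40+42 = 147.
Difference = 99 − 147 = -48.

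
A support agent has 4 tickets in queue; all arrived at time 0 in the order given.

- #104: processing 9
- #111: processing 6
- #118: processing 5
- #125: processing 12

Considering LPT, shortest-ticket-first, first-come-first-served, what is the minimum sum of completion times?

68

LPT (decreasing processing time): #125 #104 #111 #118.
#125: 0→12
#104: 12→21
#111: 21→27
#118: 27→32
Sum = 12+21+27+32 = 92.
SPT (increasing processing time): #118 #111 #104 #125.
#118: 0→5
#111: 5→11
#104: 11→20
#125: 20→32
Sum = 5+11+20+32 = 68.
FIFO (arrival order): #104 #111 #118 #125.
#104: 0→9
#111: 9→15
#118: 15→20
#125: 20→32
Sum = 9+15+20+32 = 76.
LPT 92, SPT 68, FIFO 76 → minimum 68.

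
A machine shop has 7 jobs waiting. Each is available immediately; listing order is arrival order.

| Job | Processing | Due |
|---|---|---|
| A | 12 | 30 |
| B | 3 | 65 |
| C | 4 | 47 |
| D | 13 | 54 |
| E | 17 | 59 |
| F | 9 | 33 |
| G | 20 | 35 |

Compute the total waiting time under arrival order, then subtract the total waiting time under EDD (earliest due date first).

FIFO (arrival order): A B C D E F G.
A: waits 0, runs 0→12
B: waits 12, runs 12→15
C: waits 15, runs 15→19
D: waits 19, runs 19→32
E: waits 32, runs 32→49
F: waits 49, runs 49→58
G: waits 58, runs 58→78
Sum = 0+12+15+19+32+49+58 = 185.
EDD (increasing due date): A F G C D E B.
A: waits 0, runs 0→12
F: waits 12, runs 12→21
G: waits 21, runs 21→41
C: waits 41, runs 41→45
D: waits 45, runs 45→58
E: waits 58, runs 58→75
B: waits 75, runs 75→78
Sum = 0+12+21+41+45+58+75 = 252.
Difference = 185 − 252 = -67.

-67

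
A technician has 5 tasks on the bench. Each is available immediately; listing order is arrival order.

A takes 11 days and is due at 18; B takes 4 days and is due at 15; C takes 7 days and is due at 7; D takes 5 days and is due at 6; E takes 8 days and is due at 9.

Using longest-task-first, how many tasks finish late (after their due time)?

4

LPT (decreasing processing time): A E C D B.
A: 0→11, due 18, tardiness 0
E: 11→19, due 9, tardiness 10
C: 19→26, due 7, tardiness 19
D: 26→31, due 6, tardiness 25
B: 31→35, due 15, tardiness 20
Late tasks: 4.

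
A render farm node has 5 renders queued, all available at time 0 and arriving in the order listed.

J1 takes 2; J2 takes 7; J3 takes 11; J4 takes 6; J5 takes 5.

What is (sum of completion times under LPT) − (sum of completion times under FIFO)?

25

LPT (decreasing processing time): J3 J2 J4 J5 J1.
J3: 0→11
J2: 11→18
J4: 18→24
J5: 24→29
J1: 29→31
Sum = 11+18+24+29+31 = 113.
FIFO (arrival order): J1 J2 J3 J4 J5.
J1: 0→2
J2: 2→9
J3: 9→20
J4: 20→26
J5: 26→31
Sum = 2+9+20+26+31 = 88.
Difference = 113 − 88 = 25.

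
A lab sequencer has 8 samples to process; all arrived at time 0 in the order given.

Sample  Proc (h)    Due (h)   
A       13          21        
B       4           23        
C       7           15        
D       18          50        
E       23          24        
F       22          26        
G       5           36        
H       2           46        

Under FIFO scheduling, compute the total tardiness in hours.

FIFO (arrival order): A B C D E F G H.
A: 0→13, due 21, tardiness 0
B: 13→17, due 23, tardiness 0
C: 17→24, due 15, tardiness 9
D: 24→42, due 50, tardiness 0
E: 42→65, due 24, tardiness 41
F: 65→87, due 26, tardiness 61
G: 87→92, due 36, tardiness 56
H: 92→94, due 46, tardiness 48
Sum = 0+0+9+0+41+61+56+48 = 215.

215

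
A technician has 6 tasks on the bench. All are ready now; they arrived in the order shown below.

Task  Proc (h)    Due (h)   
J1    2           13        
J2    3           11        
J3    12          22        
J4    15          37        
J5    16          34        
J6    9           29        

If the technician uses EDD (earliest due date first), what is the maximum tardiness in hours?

EDD (increasing due date): J2 J1 J3 J6 J5 J4.
J2: 0→3, due 11, tardiness 0
J1: 3→5, due 13, tardiness 0
J3: 5→17, due 22, tardiness 0
J6: 17→26, due 29, tardiness 0
J5: 26→42, due 34, tardiness 8
J4: 42→57, due 37, tardiness 20
Maximum = 20.

20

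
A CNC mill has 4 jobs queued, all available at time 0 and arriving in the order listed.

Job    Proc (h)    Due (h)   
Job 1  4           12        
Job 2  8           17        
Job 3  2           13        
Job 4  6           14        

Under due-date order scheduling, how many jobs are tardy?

EDD (increasing due date): Job 1 Job 3 Job 4 Job 2.
Job 1: 0→4, due 12, tardiness 0
Job 3: 4→6, due 13, tardiness 0
Job 4: 6→12, due 14, tardiness 0
Job 2: 12→20, due 17, tardiness 3
Late jobs: 1.

1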